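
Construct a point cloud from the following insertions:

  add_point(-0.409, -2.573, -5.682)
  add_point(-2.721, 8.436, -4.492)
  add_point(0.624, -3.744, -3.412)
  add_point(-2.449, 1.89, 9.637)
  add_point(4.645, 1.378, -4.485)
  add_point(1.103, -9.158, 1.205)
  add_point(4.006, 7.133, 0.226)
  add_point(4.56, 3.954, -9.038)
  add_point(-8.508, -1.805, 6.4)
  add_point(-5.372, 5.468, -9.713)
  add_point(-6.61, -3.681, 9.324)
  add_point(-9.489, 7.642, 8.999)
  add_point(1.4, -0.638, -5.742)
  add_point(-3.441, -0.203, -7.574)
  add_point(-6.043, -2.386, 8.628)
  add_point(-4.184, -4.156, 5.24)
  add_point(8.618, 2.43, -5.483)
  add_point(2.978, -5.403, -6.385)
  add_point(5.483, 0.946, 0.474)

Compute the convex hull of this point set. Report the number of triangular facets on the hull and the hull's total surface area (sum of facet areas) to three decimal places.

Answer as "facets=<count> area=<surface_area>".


facets=22 area=909.715

Hull vertices (13/19): indices [1, 3, 5, 6, 7, 8, 9, 10, 11, 13, 16, 17, 18].

Area of each hull facet:
  f1: (p1, p9, p11) → 42.8109
  f2: (p8, p9, p11) → 87.5967
  f3: (p17, p5, p16) → 38.6364
  f4: (p6, p3, p11) → 57.0382
  f5: (p6, p1, p11) → 62.1360
  f6: (p18, p5, p16) → 34.2551
  f7: (p18, p3, p5) → 65.1572
  f8: (p18, p6, p16) → 21.7320
  f9: (p18, p6, p3) → 37.9285
  f10: (p7, p1, p9) → 30.5222
  f11: (p7, p17, p16) → 26.2353
  f12: (p7, p17, p9) → 49.6100
  f13: (p7, p6, p16) → 24.2730
  f14: (p7, p6, p1) → 36.6606
  f15: (p13, p8, p5) → 81.8072
  f16: (p13, p8, p9) → 45.2554
  f17: (p13, p17, p5) → 35.2390
  f18: (p13, p17, p9) → 14.5330
  f19: (p10, p3, p5) → 43.3825
  f20: (p10, p8, p5) → 24.6682
  f21: (p10, p3, p11) → 31.6911
  f22: (p10, p8, p11) → 18.5467
Σ area = 909.715

Euler characteristic 13−33+22 = 2 ✓


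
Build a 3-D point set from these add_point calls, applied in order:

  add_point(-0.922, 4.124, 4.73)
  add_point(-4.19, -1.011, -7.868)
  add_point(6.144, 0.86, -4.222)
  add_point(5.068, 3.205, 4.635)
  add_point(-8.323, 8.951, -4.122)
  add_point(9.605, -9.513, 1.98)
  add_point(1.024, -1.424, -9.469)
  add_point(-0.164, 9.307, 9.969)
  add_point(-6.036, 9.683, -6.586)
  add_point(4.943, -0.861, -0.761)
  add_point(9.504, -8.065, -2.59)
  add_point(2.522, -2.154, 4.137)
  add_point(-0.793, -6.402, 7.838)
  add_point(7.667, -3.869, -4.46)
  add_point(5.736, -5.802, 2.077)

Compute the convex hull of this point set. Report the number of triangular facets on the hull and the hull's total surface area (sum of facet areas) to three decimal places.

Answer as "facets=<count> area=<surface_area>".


Hull vertices (11/15): indices [1, 2, 3, 4, 5, 6, 7, 8, 10, 12, 13].

Per-facet area ½‖(b−a)×(c−a)‖:
  f1: (p12, p7, p4) → 127.5792
  f2: (p12, p7, p5) → 93.9198
  f3: (p1, p12, p5) → 102.5989
  f4: (p1, p12, p4) → 96.6557
  f5: (p8, p2, p6) → 51.6815
  f6: (p8, p1, p4) → 18.7973
  f7: (p8, p1, p6) → 28.7826
  f8: (p8, p7, p4) → 26.8807
  f9: (p8, p2, p7) → 120.9957
  f10: (p3, p7, p5) → 32.7202
  f11: (p3, p2, p7) → 29.1816
  f12: (p10, p1, p5) → 34.7143
  f13: (p10, p1, p6) → 29.9787
  f14: (p10, p3, p5) → 32.8206
  f15: (p10, p3, p2) → 44.3413
  f16: (p13, p2, p6) → 18.9777
  f17: (p13, p10, p6) → 14.3838
  f18: (p13, p10, p2) → 5.3134
Σ area = 910.323

Euler: V−E+F = 11−27+18 = 2.

facets=18 area=910.323


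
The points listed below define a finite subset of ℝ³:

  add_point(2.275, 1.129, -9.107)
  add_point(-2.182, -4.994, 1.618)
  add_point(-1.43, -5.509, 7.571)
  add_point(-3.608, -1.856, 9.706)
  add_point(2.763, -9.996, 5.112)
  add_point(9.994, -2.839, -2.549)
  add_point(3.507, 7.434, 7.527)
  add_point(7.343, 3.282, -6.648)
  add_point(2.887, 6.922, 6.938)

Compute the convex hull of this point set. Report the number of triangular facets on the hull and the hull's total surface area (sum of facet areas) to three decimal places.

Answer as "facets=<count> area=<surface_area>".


Extreme-point indices: [0, 1, 2, 3, 4, 5, 6, 7, 8] — 9 of 9 on the boundary.

Facet areas (half cross-product norm):
  f1: (p1, p0, p3) → 44.3435
  f2: (p4, p6, p3) → 66.5519
  f3: (p4, p6, p5) → 97.2793
  f4: (p4, p0, p5) → 68.3249
  f5: (p4, p1, p0) → 46.1278
  f6: (p8, p6, p3) → 4.4325
  f7: (p8, p0, p3) → 96.0041
  f8: (p8, p0, p6) → 5.6066
  f9: (p7, p6, p5) → 58.6682
  f10: (p7, p0, p5) → 23.0342
  f11: (p7, p0, p6) → 44.3737
  f12: (p2, p1, p3) → 13.5729
  f13: (p2, p4, p3) → 3.3178
  f14: (p2, p4, p1) → 19.3843
Σ area = 591.022

Euler characteristic 9−21+14 = 2 ✓

facets=14 area=591.022


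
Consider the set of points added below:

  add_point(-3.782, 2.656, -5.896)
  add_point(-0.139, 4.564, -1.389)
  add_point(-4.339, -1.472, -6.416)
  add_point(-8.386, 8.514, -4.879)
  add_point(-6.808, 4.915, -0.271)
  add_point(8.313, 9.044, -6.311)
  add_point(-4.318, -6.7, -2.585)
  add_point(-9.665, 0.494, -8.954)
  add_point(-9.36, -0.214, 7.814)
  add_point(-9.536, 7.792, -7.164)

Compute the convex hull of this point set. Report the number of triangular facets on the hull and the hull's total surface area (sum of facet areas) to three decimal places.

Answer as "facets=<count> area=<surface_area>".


facets=10 area=612.517

Extreme-point indices: [2, 3, 5, 6, 7, 8, 9] — 7 of 10 on the boundary.

Per-facet area ½‖(b−a)×(c−a)‖:
  f1: (p8, p6, p7) → 72.7675
  f2: (p8, p6, p5) → 136.0076
  f3: (p3, p8, p5) → 127.9294
  f4: (p2, p5, p7) → 45.4445
  f5: (p2, p6, p7) → 17.4647
  f6: (p2, p6, p5) → 45.8831
  f7: (p9, p5, p7) → 66.9996
  f8: (p9, p3, p5) → 20.7391
  f9: (p9, p8, p7) → 61.8362
  f10: (p9, p3, p8) → 17.4455
Σ area = 612.517

Euler characteristic 7−15+10 = 2 ✓


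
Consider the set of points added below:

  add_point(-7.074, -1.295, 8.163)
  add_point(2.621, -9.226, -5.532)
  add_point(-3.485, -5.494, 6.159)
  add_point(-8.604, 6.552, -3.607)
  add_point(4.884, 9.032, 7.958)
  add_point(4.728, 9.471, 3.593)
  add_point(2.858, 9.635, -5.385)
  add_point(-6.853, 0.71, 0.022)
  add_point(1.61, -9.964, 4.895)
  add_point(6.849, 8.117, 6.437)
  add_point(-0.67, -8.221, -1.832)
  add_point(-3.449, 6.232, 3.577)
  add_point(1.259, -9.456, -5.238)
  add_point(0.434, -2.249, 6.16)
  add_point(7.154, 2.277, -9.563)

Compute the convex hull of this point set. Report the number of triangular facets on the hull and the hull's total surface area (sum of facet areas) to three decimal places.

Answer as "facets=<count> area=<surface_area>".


Hull vertices (14/15): indices [0, 1, 2, 3, 4, 5, 6, 7, 8, 9, 10, 11, 12, 14].

Facet areas (half cross-product norm):
  f1: (p6, p14, p3) → 54.3516
  f2: (p12, p14, p3) → 115.1510
  f3: (p0, p4, p8) → 100.0437
  f4: (p5, p6, p3) → 54.9852
  f5: (p5, p4, p3) → 29.7900
  f6: (p1, p8, p14) → 62.4806
  f7: (p1, p12, p14) → 7.7004
  f8: (p1, p12, p8) → 7.0478
  f9: (p11, p4, p3) → 23.1583
  f10: (p11, p0, p3) → 41.3302
  f11: (p11, p0, p4) → 44.1289
  f12: (p7, p12, p3) → 41.6591
  f13: (p7, p0, p3) → 21.6364
  f14: (p10, p12, p8) → 12.5841
  f15: (p10, p7, p12) → 17.2403
  f16: (p10, p7, p0) → 46.2056
  f17: (p9, p5, p4) → 4.9986
  f18: (p9, p8, p14) → 147.4554
  f19: (p9, p4, p8) → 24.6354
  f20: (p9, p6, p14) → 58.7008
  f21: (p9, p5, p6) → 9.0798
  f22: (p2, p0, p8) → 4.3056
  f23: (p2, p10, p8) → 24.6162
  f24: (p2, p10, p0) → 18.1928
Σ area = 971.478

Euler: V−E+F = 14−36+24 = 2.

facets=24 area=971.478


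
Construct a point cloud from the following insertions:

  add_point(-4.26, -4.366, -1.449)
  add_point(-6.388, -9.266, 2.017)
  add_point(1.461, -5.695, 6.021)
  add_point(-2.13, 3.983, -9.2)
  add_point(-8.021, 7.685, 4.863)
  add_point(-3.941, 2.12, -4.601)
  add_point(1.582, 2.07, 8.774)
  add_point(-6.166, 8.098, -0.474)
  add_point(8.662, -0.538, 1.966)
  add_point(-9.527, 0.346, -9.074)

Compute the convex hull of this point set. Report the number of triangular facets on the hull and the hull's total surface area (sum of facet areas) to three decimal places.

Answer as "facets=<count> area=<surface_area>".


facets=12 area=749.597

Hull vertices (8/10): indices [1, 2, 3, 4, 6, 7, 8, 9].

Triangle areas on the boundary:
  f1: (p6, p7, p8) → 68.4241
  f2: (p3, p1, p9) → 61.5132
  f3: (p3, p1, p8) → 126.6868
  f4: (p3, p7, p9) → 42.3580
  f5: (p3, p7, p8) → 82.7108
  f6: (p4, p1, p9) → 110.1343
  f7: (p4, p7, p9) → 28.8771
  f8: (p4, p6, p1) → 88.7447
  f9: (p4, p6, p7) → 33.2928
  f10: (p2, p1, p8) → 35.8179
  f11: (p2, p6, p8) → 37.2724
  f12: (p2, p6, p1) → 33.7651
Σ area = 749.597

Check V−E+F: 8 − 18 + 12 = 2.


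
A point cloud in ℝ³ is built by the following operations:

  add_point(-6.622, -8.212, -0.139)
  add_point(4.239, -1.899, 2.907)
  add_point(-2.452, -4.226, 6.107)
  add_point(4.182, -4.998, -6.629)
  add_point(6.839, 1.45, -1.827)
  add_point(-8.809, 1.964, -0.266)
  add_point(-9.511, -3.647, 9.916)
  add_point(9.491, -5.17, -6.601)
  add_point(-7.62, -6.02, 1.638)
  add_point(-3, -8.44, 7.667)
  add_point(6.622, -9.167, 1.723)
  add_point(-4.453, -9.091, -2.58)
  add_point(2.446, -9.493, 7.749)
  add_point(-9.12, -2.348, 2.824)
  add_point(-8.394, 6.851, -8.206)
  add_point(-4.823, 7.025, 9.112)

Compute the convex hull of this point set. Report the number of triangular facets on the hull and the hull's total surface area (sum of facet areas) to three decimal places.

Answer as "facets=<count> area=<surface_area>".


Extreme-point indices: [0, 1, 3, 4, 6, 7, 9, 10, 11, 12, 13, 14, 15] — 13 of 16 on the boundary.

Triangle areas on the boundary:
  f1: (p14, p15, p6) → 103.2786
  f2: (p12, p15, p6) → 78.7449
  f3: (p0, p11, p14) → 29.0172
  f4: (p3, p14, p7) → 30.6352
  f5: (p3, p11, p7) → 15.9045
  f6: (p3, p11, p14) → 85.9367
  f7: (p4, p14, p7) → 70.9693
  f8: (p4, p14, p15) → 129.9348
  f9: (p13, p14, p6) → 25.4937
  f10: (p13, p0, p6) → 24.3376
  f11: (p13, p0, p14) → 49.5969
  f12: (p9, p12, p11) → 28.4793
  f13: (p9, p0, p11) → 13.4767
  f14: (p9, p12, p6) → 11.6344
  f15: (p9, p0, p6) → 35.9445
  f16: (p10, p4, p7) → 40.1546
  f17: (p10, p11, p7) → 57.4034
  f18: (p10, p12, p11) → 42.4018
  f19: (p1, p12, p15) → 64.0828
  f20: (p1, p4, p15) → 43.4642
  f21: (p1, p10, p12) → 27.4305
  f22: (p1, p10, p4) → 23.7807
Σ area = 1032.102

Check V−E+F: 13 − 33 + 22 = 2.

facets=22 area=1032.102


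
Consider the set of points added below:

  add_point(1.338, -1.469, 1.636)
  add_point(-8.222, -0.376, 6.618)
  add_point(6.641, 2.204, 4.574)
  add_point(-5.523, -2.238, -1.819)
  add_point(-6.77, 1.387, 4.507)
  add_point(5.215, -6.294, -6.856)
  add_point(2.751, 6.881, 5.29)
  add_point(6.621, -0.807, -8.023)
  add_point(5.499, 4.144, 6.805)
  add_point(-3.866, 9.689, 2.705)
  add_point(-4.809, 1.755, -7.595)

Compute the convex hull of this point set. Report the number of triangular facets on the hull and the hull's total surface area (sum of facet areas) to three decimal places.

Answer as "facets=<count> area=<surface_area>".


facets=16 area=634.243

Points on the hull: [0, 1, 2, 3, 5, 6, 7, 8, 9, 10] (10 of 11).

Per-facet area ½‖(b−a)×(c−a)‖:
  f1: (p10, p9, p1) → 72.6884
  f2: (p8, p2, p1) → 22.6644
  f3: (p0, p2, p1) → 34.9008
  f4: (p0, p5, p1) → 38.0794
  f5: (p0, p5, p2) → 35.5646
  f6: (p3, p5, p1) → 40.7069
  f7: (p3, p10, p1) → 23.5230
  f8: (p3, p10, p5) → 43.0248
  f9: (p7, p5, p2) → 37.4405
  f10: (p7, p10, p5) → 33.8707
  f11: (p7, p10, p9) → 76.0787
  f12: (p7, p8, p2) → 11.5580
  f13: (p6, p7, p9) → 60.2111
  f14: (p6, p7, p8) → 32.4996
  f15: (p6, p9, p1) → 44.2173
  f16: (p6, p8, p1) → 27.2154
Σ area = 634.243

Check V−E+F: 10 − 24 + 16 = 2.


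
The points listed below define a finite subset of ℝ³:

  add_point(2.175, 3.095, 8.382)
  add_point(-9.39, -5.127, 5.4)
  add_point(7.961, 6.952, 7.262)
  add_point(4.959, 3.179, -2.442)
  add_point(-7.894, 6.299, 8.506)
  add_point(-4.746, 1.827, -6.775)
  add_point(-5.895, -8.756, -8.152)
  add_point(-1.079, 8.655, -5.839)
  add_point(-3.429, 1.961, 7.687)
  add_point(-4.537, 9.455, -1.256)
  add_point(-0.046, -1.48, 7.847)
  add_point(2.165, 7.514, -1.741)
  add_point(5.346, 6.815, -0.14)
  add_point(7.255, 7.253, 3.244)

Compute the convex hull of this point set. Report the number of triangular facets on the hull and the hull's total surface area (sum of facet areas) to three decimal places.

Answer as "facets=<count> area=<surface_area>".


Extreme-point indices: [0, 1, 2, 3, 4, 5, 6, 7, 9, 10, 12, 13] — 12 of 14 on the boundary.

Area of each hull facet:
  f1: (p4, p9, p2) → 79.0186
  f2: (p10, p6, p1) → 74.3216
  f3: (p10, p6, p2) → 95.8442
  f4: (p10, p4, p1) → 52.8755
  f5: (p5, p6, p1) → 72.9221
  f6: (p5, p4, p1) → 84.7245
  f7: (p5, p4, p9) → 48.7027
  f8: (p0, p4, p2) → 29.2399
  f9: (p0, p10, p2) → 10.0425
  f10: (p0, p10, p4) → 26.7473
  f11: (p3, p6, p2) → 64.5958
  f12: (p7, p5, p6) → 15.6103
  f13: (p7, p3, p6) → 74.9247
  f14: (p7, p5, p9) → 22.5791
  f15: (p13, p3, p2) → 9.5760
  f16: (p13, p9, p2) → 22.4391
  f17: (p13, p7, p9) → 35.4805
  f18: (p12, p7, p3) → 18.4443
  f19: (p12, p13, p3) → 6.7633
  f20: (p12, p13, p7) → 7.6504
Σ area = 852.502

Check V−E+F: 12 − 30 + 20 = 2.

facets=20 area=852.502


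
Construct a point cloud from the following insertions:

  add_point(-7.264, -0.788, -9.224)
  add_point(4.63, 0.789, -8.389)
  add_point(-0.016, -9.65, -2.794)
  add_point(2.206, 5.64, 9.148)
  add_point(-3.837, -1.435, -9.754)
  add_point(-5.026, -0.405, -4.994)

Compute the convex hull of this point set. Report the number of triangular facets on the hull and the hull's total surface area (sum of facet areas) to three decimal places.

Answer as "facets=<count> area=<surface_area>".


facets=8 area=426.222

6 of the 6 inputs are extreme points: [0, 1, 2, 3, 4, 5].

Area of each hull facet:
  f1: (p3, p1, p0) → 110.3383
  f2: (p3, p2, p1) → 113.0150
  f3: (p4, p1, p0) → 7.9952
  f4: (p4, p2, p0) → 18.7588
  f5: (p4, p2, p1) → 49.2195
  f6: (p5, p2, p0) → 24.3504
  f7: (p5, p3, p0) → 11.4352
  f8: (p5, p3, p2) → 91.1095
Σ area = 426.222

Check V−E+F: 6 − 12 + 8 = 2.


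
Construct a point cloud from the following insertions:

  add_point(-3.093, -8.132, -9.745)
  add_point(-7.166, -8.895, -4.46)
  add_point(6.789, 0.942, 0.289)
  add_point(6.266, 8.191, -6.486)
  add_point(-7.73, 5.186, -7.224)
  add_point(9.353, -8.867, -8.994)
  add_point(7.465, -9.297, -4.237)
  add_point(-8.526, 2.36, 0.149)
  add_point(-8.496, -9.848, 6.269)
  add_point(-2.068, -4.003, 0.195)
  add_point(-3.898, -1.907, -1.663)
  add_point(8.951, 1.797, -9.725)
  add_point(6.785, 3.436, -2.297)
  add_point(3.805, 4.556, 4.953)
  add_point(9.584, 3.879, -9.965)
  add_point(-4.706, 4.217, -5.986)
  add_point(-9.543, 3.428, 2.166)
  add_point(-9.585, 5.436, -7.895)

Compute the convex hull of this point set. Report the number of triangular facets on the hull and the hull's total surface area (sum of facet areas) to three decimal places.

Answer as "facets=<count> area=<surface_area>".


Extreme-point indices: [0, 1, 2, 3, 5, 6, 8, 13, 14, 16, 17] — 11 of 18 on the boundary.

Facet areas (half cross-product norm):
  f1: (p3, p14, p17) → 48.9786
  f2: (p0, p14, p17) → 126.1040
  f3: (p13, p3, p14) → 36.1193
  f4: (p1, p8, p17) → 77.5136
  f5: (p1, p0, p17) → 49.2168
  f6: (p5, p0, p14) → 79.7625
  f7: (p5, p1, p0) → 35.0191
  f8: (p16, p3, p17) → 82.7158
  f9: (p16, p13, p3) → 83.7827
  f10: (p16, p8, p17) → 62.8840
  f11: (p16, p13, p8) → 95.1891
  f12: (p6, p13, p8) → 145.0685
  f13: (p6, p1, p8) → 78.9954
  f14: (p6, p5, p1) → 35.1991
  f15: (p2, p6, p13) → 21.6978
  f16: (p2, p13, p14) → 28.4627
  f17: (p2, p6, p5) → 27.2908
  f18: (p2, p5, p14) → 66.2682
Σ area = 1180.268

Euler characteristic 11−27+18 = 2 ✓

facets=18 area=1180.268


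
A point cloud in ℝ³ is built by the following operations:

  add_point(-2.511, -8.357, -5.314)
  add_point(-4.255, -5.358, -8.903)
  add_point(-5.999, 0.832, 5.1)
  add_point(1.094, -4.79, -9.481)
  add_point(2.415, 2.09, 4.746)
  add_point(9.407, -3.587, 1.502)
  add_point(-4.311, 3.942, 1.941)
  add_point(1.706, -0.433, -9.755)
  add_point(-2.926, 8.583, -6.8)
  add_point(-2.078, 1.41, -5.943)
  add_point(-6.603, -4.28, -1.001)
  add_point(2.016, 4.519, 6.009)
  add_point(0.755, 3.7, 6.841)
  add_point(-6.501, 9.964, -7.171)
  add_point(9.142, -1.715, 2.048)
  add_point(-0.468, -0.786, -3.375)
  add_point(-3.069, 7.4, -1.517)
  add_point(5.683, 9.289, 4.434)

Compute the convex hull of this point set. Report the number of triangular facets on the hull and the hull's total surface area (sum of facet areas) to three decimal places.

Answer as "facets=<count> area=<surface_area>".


Points on the hull: [0, 1, 2, 3, 5, 7, 8, 10, 12, 13, 14, 17] (12 of 18).

Area of each hull facet:
  f1: (p2, p12, p5) → 45.0026
  f2: (p2, p13, p10) → 59.3994
  f3: (p17, p2, p13) → 103.0700
  f4: (p17, p2, p12) → 19.0472
  f5: (p0, p3, p5) → 45.0118
  f6: (p0, p2, p10) → 18.1299
  f7: (p0, p2, p5) → 97.4079
  f8: (p14, p12, p5) → 7.9159
  f9: (p14, p17, p12) → 41.8589
  f10: (p7, p14, p17) → 82.2990
  f11: (p7, p3, p5) → 30.2557
  f12: (p7, p14, p5) → 13.7451
  f13: (p1, p0, p3) → 13.2142
  f14: (p1, p7, p13) → 52.4918
  f15: (p1, p7, p3) → 11.5530
  f16: (p1, p13, p10) → 62.2967
  f17: (p1, p0, p10) → 17.8870
  f18: (p8, p17, p13) → 21.3496
  f19: (p8, p7, p13) → 14.7773
  f20: (p8, p7, p17) → 74.8098
Σ area = 831.523

Euler: V−E+F = 12−30+20 = 2.

facets=20 area=831.523


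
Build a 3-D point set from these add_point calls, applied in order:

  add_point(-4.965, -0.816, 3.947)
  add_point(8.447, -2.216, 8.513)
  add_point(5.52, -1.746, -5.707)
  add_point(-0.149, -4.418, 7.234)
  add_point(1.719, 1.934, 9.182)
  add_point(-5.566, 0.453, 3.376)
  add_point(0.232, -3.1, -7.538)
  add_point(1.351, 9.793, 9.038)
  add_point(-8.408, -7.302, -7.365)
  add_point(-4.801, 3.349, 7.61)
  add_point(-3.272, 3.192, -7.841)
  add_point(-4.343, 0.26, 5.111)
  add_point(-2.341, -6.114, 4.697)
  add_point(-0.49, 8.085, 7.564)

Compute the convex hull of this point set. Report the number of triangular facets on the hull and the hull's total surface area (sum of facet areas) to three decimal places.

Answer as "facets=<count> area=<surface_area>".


Points on the hull: [1, 2, 3, 4, 6, 7, 8, 9, 10, 12, 13] (11 of 14).

Triangle areas on the boundary:
  f1: (p2, p1, p8) → 105.1350
  f2: (p2, p7, p1) → 100.9363
  f3: (p2, p10, p7) → 93.8409
  f4: (p9, p10, p8) → 90.5276
  f5: (p6, p10, p8) → 34.5811
  f6: (p6, p2, p8) → 10.6490
  f7: (p6, p2, p10) → 20.0672
  f8: (p12, p1, p8) → 57.8047
  f9: (p12, p9, p8) → 67.3283
  f10: (p4, p7, p1) → 25.8476
  f11: (p4, p9, p7) → 26.0782
  f12: (p13, p10, p7) → 15.5840
  f13: (p13, p9, p7) → 4.8253
  f14: (p13, p9, p10) → 49.6133
  f15: (p3, p12, p9) → 16.9096
  f16: (p3, p4, p9) → 23.4458
  f17: (p3, p12, p1) → 10.8161
  f18: (p3, p4, p1) → 26.3148
Σ area = 780.305

Euler: V−E+F = 11−27+18 = 2.

facets=18 area=780.305


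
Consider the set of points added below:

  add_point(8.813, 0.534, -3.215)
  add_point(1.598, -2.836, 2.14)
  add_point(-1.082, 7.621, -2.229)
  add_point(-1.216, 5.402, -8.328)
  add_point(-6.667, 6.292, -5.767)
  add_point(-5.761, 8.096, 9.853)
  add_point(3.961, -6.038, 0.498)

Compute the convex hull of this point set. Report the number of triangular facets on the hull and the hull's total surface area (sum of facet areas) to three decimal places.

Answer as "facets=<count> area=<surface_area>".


7 of the 7 inputs are extreme points: [0, 1, 2, 3, 4, 5, 6].

Triangle areas on the boundary:
  f1: (p5, p6, p0) → 87.4957
  f2: (p2, p5, p4) → 42.8567
  f3: (p2, p5, p0) → 72.9252
  f4: (p3, p6, p4) → 46.0482
  f5: (p3, p6, p0) → 55.0147
  f6: (p3, p2, p4) → 17.8709
  f7: (p3, p2, p0) → 38.2971
  f8: (p1, p6, p4) → 25.9277
  f9: (p1, p5, p4) → 100.0069
  f10: (p1, p5, p6) → 4.7009
Σ area = 491.144

Euler characteristic 7−15+10 = 2 ✓

facets=10 area=491.144


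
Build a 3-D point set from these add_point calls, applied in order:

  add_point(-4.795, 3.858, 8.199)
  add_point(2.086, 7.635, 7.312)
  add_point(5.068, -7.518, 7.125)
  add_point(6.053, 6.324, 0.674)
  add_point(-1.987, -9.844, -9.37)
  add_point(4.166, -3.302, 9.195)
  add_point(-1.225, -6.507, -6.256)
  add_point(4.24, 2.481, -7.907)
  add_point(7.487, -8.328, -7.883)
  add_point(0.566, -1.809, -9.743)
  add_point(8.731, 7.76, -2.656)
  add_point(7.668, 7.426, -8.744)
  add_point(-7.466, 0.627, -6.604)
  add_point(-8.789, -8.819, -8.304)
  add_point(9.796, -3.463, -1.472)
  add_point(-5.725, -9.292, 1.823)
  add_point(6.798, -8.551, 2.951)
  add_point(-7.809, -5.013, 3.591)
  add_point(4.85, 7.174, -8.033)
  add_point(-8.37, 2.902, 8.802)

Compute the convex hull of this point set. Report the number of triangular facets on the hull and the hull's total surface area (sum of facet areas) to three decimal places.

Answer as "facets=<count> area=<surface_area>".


Extreme-point indices: [1, 2, 4, 5, 8, 9, 10, 11, 12, 13, 14, 15, 16, 17, 18, 19] — 16 of 20 on the boundary.

Facet areas (half cross-product norm):
  f1: (p5, p10, p14) → 68.3251
  f2: (p12, p19, p13) → 71.9039
  f3: (p17, p19, p13) → 37.9456
  f4: (p1, p5, p10) → 67.5631
  f5: (p1, p19, p5) → 63.2454
  f6: (p11, p10, p14) → 35.0030
  f7: (p11, p8, p14) → 55.5299
  f8: (p11, p1, p10) → 25.6284
  f9: (p15, p17, p13) → 26.4641
  f10: (p15, p17, p19) → 9.5523
  f11: (p16, p8, p14) → 30.8430
  f12: (p18, p11, p1) → 20.7688
  f13: (p18, p12, p19) → 108.9774
  f14: (p18, p1, p19) → 86.7962
  f15: (p9, p11, p8) → 56.4531
  f16: (p9, p12, p13) → 42.4958
  f17: (p9, p18, p12) → 45.1029
  f18: (p9, p18, p11) → 13.1876
  f19: (p4, p15, p13) → 36.4832
  f20: (p4, p9, p13) → 28.9830
  f21: (p4, p9, p8) → 36.8471
  f22: (p4, p16, p8) → 52.5084
  f23: (p4, p16, p15) → 72.4569
  f24: (p2, p5, p14) → 25.2650
  f25: (p2, p16, p14) → 14.4152
  f26: (p2, p16, p15) → 28.0444
  f27: (p2, p19, p5) → 27.9966
  f28: (p2, p15, p19) → 85.5770
Σ area = 1274.362

Euler: V−E+F = 16−42+28 = 2.

facets=28 area=1274.362


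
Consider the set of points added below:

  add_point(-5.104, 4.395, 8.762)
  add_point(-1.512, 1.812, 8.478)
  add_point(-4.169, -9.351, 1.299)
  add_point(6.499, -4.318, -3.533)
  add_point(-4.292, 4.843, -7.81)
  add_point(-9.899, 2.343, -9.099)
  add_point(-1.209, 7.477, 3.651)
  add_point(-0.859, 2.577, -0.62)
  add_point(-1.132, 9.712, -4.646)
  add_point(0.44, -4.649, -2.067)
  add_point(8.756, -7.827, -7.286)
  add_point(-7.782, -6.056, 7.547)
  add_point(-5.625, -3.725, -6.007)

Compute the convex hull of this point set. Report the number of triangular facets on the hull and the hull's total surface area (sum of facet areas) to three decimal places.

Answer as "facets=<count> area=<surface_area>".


Extreme-point indices: [0, 1, 2, 3, 4, 5, 6, 8, 10, 11, 12] — 11 of 13 on the boundary.

Triangle areas on the boundary:
  f1: (p0, p8, p5) → 91.6390
  f2: (p11, p0, p5) → 97.0497
  f3: (p4, p10, p5) → 53.0317
  f4: (p4, p8, p5) → 11.8937
  f5: (p4, p8, p10) → 59.4029
  f6: (p6, p0, p8) → 17.9651
  f7: (p2, p11, p5) → 66.0453
  f8: (p2, p11, p10) → 39.4222
  f9: (p1, p11, p10) → 105.9873
  f10: (p1, p11, p0) → 22.3760
  f11: (p1, p6, p0) → 15.3488
  f12: (p3, p8, p10) → 32.3780
  f13: (p3, p6, p8) → 65.8143
  f14: (p3, p1, p10) → 12.0300
  f15: (p3, p1, p6) → 56.9883
  f16: (p12, p10, p5) → 44.0845
  f17: (p12, p2, p5) → 20.4398
  f18: (p12, p2, p10) → 67.8794
Σ area = 879.776

Euler: V−E+F = 11−27+18 = 2.

facets=18 area=879.776


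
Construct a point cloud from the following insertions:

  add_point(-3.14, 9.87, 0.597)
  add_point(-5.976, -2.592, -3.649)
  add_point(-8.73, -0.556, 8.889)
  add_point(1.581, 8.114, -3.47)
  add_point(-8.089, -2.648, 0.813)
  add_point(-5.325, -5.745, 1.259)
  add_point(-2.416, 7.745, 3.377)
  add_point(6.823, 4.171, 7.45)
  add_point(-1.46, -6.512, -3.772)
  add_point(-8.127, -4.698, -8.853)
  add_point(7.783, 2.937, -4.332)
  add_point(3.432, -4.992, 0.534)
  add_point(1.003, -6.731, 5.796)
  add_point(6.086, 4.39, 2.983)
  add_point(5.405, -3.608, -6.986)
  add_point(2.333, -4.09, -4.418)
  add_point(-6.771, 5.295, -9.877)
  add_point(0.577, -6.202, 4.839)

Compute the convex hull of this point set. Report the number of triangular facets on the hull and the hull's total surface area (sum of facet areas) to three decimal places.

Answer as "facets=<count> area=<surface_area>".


13 of the 18 inputs are extreme points: [0, 2, 3, 5, 6, 7, 8, 9, 10, 11, 12, 14, 16].

Per-facet area ½‖(b−a)×(c−a)‖:
  f1: (p16, p0, p2) → 86.1113
  f2: (p9, p16, p2) → 91.7071
  f3: (p3, p16, p10) → 41.3370
  f4: (p3, p16, p0) → 35.0221
  f5: (p3, p7, p10) → 46.9528
  f6: (p3, p7, p0) → 40.7395
  f7: (p14, p16, p10) → 56.1941
  f8: (p14, p9, p16) → 68.0953
  f9: (p14, p7, p10) → 40.2221
  f10: (p6, p0, p2) → 15.5778
  f11: (p6, p7, p2) → 63.0982
  f12: (p6, p7, p0) → 14.2222
  f13: (p12, p7, p2) → 73.9812
  f14: (p11, p14, p7) → 44.3573
  f15: (p11, p12, p7) → 35.6964
  f16: (p11, p12, p14) → 4.8924
  f17: (p5, p9, p2) → 41.5050
  f18: (p5, p12, p2) → 38.3918
  f19: (p8, p14, p9) → 32.6438
  f20: (p8, p12, p14) → 39.4505
  f21: (p8, p5, p9) → 27.3920
  f22: (p8, p5, p12) → 25.0494
Σ area = 962.639

Euler characteristic 13−33+22 = 2 ✓

facets=22 area=962.639


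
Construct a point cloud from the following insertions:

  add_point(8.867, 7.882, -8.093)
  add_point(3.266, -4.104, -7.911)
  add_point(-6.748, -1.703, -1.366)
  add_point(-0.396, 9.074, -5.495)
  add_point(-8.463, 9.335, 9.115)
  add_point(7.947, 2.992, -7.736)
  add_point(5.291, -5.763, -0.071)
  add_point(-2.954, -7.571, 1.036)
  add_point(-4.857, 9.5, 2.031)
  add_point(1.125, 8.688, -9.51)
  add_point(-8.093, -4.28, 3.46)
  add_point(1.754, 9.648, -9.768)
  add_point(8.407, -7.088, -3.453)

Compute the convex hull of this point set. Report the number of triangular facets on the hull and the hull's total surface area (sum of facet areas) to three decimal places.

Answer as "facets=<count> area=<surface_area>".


Extreme-point indices: [0, 1, 2, 4, 5, 6, 7, 8, 9, 10, 11, 12] — 12 of 13 on the boundary.

Triangle areas on the boundary:
  f1: (p11, p0, p4) → 78.1325
  f2: (p6, p0, p4) → 176.8809
  f3: (p6, p7, p4) → 82.2764
  f4: (p2, p1, p7) → 41.2506
  f5: (p12, p6, p0) → 37.4939
  f6: (p12, p1, p7) → 41.4898
  f7: (p12, p6, p7) → 15.2376
  f8: (p10, p7, p4) → 37.8381
  f9: (p10, p2, p4) → 41.3816
  f10: (p10, p2, p7) → 17.7898
  f11: (p8, p11, p4) → 2.2068
  f12: (p8, p2, p4) → 46.5086
  f13: (p5, p12, p0) → 10.6123
  f14: (p5, p12, p1) → 31.5350
  f15: (p5, p11, p0) → 18.7036
  f16: (p5, p1, p11) → 38.5819
  f17: (p9, p8, p11) → 7.0572
  f18: (p9, p8, p2) → 74.9779
  f19: (p9, p1, p11) → 5.1862
  f20: (p9, p2, p1) → 76.9538
Σ area = 882.095

Euler characteristic 12−30+20 = 2 ✓

facets=20 area=882.095


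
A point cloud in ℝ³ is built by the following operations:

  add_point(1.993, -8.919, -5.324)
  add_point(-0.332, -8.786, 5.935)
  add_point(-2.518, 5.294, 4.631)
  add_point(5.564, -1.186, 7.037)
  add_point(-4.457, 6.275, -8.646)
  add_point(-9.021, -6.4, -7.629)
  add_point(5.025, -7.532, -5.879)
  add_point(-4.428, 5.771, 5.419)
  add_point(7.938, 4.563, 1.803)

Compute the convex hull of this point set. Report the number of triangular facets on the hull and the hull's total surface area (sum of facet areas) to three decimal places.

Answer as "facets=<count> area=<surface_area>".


Points on the hull: [0, 1, 3, 4, 5, 6, 7, 8] (8 of 9).

Triangle areas on the boundary:
  f1: (p7, p4, p5) → 94.5128
  f2: (p7, p4, p8) → 87.5781
  f3: (p6, p4, p5) → 92.8713
  f4: (p6, p0, p5) → 13.2282
  f5: (p6, p4, p8) → 109.1572
  f6: (p1, p6, p0) → 18.2911
  f7: (p1, p0, p5) → 66.2885
  f8: (p1, p7, p5) → 116.9752
  f9: (p3, p7, p8) → 48.3650
  f10: (p3, p1, p7) → 59.3292
  f11: (p3, p6, p8) → 56.5994
  f12: (p3, p1, p6) → 61.5040
Σ area = 824.700

Euler characteristic 8−18+12 = 2 ✓

facets=12 area=824.700


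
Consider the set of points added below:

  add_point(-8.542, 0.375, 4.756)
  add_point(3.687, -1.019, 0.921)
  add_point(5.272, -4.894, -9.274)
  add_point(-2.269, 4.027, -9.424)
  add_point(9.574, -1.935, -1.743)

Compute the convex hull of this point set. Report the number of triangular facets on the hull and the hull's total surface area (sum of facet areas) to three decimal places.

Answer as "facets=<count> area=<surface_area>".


Hull vertices (5/5): indices [0, 1, 2, 3, 4].

Triangle areas on the boundary:
  f1: (p2, p3, p0) → 92.8342
  f2: (p2, p3, p4) → 53.4074
  f3: (p1, p3, p0) → 81.0835
  f4: (p1, p3, p4) → 41.8528
  f5: (p1, p2, p0) → 63.4557
  f6: (p1, p2, p4) → 29.8763
Σ area = 362.510

Euler: V−E+F = 5−9+6 = 2.

facets=6 area=362.510


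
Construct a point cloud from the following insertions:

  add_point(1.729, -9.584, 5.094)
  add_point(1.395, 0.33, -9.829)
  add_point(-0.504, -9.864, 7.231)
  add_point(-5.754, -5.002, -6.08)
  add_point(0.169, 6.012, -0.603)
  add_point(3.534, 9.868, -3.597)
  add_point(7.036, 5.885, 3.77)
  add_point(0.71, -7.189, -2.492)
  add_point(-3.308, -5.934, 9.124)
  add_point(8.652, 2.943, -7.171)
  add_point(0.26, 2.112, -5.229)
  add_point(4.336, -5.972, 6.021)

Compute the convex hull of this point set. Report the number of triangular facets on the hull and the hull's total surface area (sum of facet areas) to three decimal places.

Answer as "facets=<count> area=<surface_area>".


Points on the hull: [0, 1, 2, 3, 4, 5, 6, 7, 8, 9, 11] (11 of 12).

Area of each hull facet:
  f1: (p6, p5, p9) → 41.2154
  f2: (p1, p5, p3) → 51.8343
  f3: (p1, p5, p9) → 37.7299
  f4: (p8, p2, p3) → 38.9453
  f5: (p11, p6, p9) → 70.7052
  f6: (p11, p8, p2) → 16.4036
  f7: (p11, p8, p6) → 49.1712
  f8: (p7, p1, p9) → 42.8682
  f9: (p7, p2, p3) → 35.5335
  f10: (p7, p1, p3) → 35.7702
  f11: (p4, p5, p3) → 33.3031
  f12: (p4, p8, p3) → 95.7958
  f13: (p4, p6, p5) → 23.6640
  f14: (p4, p8, p6) → 63.4972
  f15: (p0, p11, p9) → 34.1280
  f16: (p0, p7, p9) → 48.4738
  f17: (p0, p11, p2) → 6.6305
  f18: (p0, p7, p2) → 10.0768
Σ area = 735.746

Euler: V−E+F = 11−27+18 = 2.

facets=18 area=735.746


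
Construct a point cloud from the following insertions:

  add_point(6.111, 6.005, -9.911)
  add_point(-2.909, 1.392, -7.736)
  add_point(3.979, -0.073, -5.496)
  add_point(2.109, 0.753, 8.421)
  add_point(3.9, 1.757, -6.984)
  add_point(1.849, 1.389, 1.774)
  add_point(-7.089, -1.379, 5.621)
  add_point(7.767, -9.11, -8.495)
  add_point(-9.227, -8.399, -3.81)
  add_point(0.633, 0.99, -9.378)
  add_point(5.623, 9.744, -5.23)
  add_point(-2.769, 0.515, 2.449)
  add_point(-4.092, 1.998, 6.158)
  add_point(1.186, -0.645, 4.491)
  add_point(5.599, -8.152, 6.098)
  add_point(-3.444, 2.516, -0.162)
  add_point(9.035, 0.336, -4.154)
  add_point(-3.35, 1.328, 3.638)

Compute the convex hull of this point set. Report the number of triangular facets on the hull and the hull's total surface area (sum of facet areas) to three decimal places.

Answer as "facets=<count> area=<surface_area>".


Extreme-point indices: [0, 1, 3, 6, 7, 8, 9, 10, 12, 14, 15, 16] — 12 of 18 on the boundary.

Triangle areas on the boundary:
  f1: (p3, p10, p16) → 71.9391
  f2: (p14, p3, p16) → 64.6584
  f3: (p7, p14, p8) → 119.1827
  f4: (p7, p14, p16) → 69.1412
  f5: (p12, p3, p10) → 55.2308
  f6: (p9, p7, p8) → 89.9844
  f7: (p0, p10, p16) → 25.7332
  f8: (p0, p7, p16) → 43.2438
  f9: (p0, p9, p7) → 45.7593
  f10: (p15, p12, p10) → 34.5394
  f11: (p6, p14, p8) → 85.6117
  f12: (p6, p15, p12) → 14.4908
  f13: (p6, p14, p3) → 48.3532
  f14: (p6, p12, p3) → 13.1310
  f15: (p1, p15, p10) → 45.2818
  f16: (p1, p0, p10) → 31.1135
  f17: (p1, p0, p9) → 11.4073
  f18: (p1, p9, p8) → 20.6729
  f19: (p1, p6, p8) → 69.9025
  f20: (p1, p6, p15) → 21.9953
Σ area = 981.372

Euler characteristic 12−30+20 = 2 ✓

facets=20 area=981.372


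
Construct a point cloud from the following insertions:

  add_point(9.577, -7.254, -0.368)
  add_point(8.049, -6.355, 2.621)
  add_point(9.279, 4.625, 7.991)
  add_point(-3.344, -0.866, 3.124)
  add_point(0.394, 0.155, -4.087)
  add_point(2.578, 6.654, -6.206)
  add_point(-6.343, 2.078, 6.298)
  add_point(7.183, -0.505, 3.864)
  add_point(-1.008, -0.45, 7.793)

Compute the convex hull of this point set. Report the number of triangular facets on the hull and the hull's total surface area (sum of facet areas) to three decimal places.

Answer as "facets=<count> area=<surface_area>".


facets=12 area=534.027

Extreme-point indices: [0, 1, 2, 3, 4, 5, 6, 8] — 8 of 9 on the boundary.

Triangle areas on the boundary:
  f1: (p5, p2, p6) → 109.8078
  f2: (p5, p2, p0) → 105.2611
  f3: (p4, p5, p6) → 43.2865
  f4: (p4, p5, p0) → 40.5815
  f5: (p8, p2, p6) → 27.7854
  f6: (p3, p4, p6) → 14.9326
  f7: (p3, p4, p0) → 50.6373
  f8: (p3, p8, p6) → 13.0295
  f9: (p1, p2, p0) → 17.6389
  f10: (p1, p8, p2) → 61.3198
  f11: (p1, p3, p0) → 18.4789
  f12: (p1, p3, p8) → 31.2671
Σ area = 534.027

Euler: V−E+F = 8−18+12 = 2.


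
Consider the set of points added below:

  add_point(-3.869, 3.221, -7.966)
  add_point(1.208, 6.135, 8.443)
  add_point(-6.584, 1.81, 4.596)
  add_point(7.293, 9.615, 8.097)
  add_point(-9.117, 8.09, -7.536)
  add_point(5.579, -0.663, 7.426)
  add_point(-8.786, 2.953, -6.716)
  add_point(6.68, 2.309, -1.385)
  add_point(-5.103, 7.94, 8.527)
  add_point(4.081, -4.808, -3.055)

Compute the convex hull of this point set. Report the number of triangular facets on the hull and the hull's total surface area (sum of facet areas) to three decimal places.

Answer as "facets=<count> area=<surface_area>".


facets=16 area=751.918

10 of the 10 inputs are extreme points: [0, 1, 2, 3, 4, 5, 6, 7, 8, 9].

Area of each hull facet:
  f1: (p8, p3, p4) → 101.4051
  f2: (p7, p3, p4) → 106.5628
  f3: (p7, p5, p3) → 47.0527
  f4: (p7, p5, p9) → 36.0256
  f5: (p2, p8, p4) → 51.2168
  f6: (p2, p5, p9) → 69.8836
  f7: (p2, p5, p8) → 46.7820
  f8: (p1, p8, p3) → 16.5004
  f9: (p1, p5, p3) → 28.5373
  f10: (p1, p5, p8) → 17.7770
  f11: (p0, p7, p4) → 34.4534
  f12: (p0, p7, p9) → 45.6538
  f13: (p6, p2, p9) → 80.4665
  f14: (p6, p0, p9) → 27.2449
  f15: (p6, p2, p4) → 29.1204
  f16: (p6, p0, p4) → 13.2355
Σ area = 751.918

Check V−E+F: 10 − 24 + 16 = 2.


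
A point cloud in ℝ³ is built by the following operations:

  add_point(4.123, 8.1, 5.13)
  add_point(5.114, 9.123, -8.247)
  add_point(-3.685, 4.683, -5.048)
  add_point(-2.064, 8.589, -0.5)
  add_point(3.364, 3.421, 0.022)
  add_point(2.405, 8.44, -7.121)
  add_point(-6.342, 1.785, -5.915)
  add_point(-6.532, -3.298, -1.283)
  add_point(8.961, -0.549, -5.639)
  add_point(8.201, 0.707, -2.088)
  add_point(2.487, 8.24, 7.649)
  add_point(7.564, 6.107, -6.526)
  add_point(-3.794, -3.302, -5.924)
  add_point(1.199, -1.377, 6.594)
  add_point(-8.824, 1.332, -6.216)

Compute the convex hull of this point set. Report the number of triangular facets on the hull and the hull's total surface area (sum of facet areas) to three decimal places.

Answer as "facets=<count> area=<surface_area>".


facets=20 area=681.856

Points on the hull: [0, 1, 3, 5, 7, 8, 9, 10, 11, 12, 13, 14] (12 of 15).

Area of each hull facet:
  f1: (p12, p1, p14) → 52.4995
  f2: (p12, p1, p8) → 69.0617
  f3: (p12, p13, p8) → 81.0989
  f4: (p3, p10, p14) → 38.1922
  f5: (p3, p10, p1) → 46.9472
  f6: (p11, p1, p8) → 7.4733
  f7: (p9, p13, p8) → 13.9321
  f8: (p9, p13, p10) → 54.4709
  f9: (p9, p11, p8) → 12.7985
  f10: (p7, p12, p14) → 17.3635
  f11: (p7, p12, p13) → 29.1850
  f12: (p7, p10, p14) → 61.0040
  f13: (p7, p13, p10) → 51.4916
  f14: (p5, p1, p14) → 8.5537
  f15: (p5, p3, p14) → 45.5197
  f16: (p5, p3, p1) → 7.0791
  f17: (p0, p10, p1) → 9.9874
  f18: (p0, p11, p1) → 26.0181
  f19: (p0, p9, p10) → 10.5518
  f20: (p0, p9, p11) → 38.6272
Σ area = 681.856

Euler: V−E+F = 12−30+20 = 2.


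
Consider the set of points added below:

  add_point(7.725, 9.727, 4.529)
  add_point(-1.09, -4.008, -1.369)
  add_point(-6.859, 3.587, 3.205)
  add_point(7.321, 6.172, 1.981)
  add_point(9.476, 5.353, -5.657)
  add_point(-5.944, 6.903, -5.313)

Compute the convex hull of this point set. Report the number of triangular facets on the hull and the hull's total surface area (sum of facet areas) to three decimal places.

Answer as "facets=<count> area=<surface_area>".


Hull vertices (6/6): indices [0, 1, 2, 3, 4, 5].

Per-facet area ½‖(b−a)×(c−a)‖:
  f1: (p0, p1, p2) → 82.4969
  f2: (p5, p1, p2) → 47.6418
  f3: (p5, p1, p4) → 86.3627
  f4: (p5, p0, p2) → 72.0685
  f5: (p5, p0, p4) → 84.9646
  f6: (p3, p1, p4) → 53.7693
  f7: (p3, p0, p4) → 13.8361
  f8: (p3, p0, p1) → 17.7833
Σ area = 458.923

Euler characteristic 6−12+8 = 2 ✓

facets=8 area=458.923


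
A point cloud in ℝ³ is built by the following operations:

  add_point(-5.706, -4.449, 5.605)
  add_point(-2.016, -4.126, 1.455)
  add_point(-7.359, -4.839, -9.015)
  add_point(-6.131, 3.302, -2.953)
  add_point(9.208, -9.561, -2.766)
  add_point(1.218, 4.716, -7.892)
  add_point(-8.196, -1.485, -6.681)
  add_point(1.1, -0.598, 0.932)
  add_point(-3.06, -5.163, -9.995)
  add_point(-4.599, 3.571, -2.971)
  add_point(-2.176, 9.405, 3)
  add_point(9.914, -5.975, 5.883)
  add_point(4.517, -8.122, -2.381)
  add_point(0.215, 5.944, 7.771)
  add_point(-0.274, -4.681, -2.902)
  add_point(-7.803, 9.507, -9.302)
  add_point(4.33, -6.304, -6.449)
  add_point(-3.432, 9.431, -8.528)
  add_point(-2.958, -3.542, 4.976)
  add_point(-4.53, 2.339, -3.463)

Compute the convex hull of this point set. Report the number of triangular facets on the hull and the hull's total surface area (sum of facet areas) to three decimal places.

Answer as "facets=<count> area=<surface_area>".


Hull vertices (13/20): indices [0, 2, 4, 5, 6, 8, 10, 11, 12, 13, 15, 16, 17].

Facet areas (half cross-product norm):
  f1: (p0, p13, p11) → 87.2403
  f2: (p0, p15, p6) → 65.4659
  f3: (p4, p0, p11) → 73.5853
  f4: (p10, p0, p15) → 98.0610
  f5: (p10, p0, p13) → 38.2311
  f6: (p10, p13, p11) → 40.6961
  f7: (p5, p4, p11) → 80.4890
  f8: (p5, p10, p11) → 114.9002
  f9: (p2, p8, p4) → 23.0480
  f10: (p2, p0, p6) → 25.5419
  f11: (p2, p15, p6) → 18.0195
  f12: (p2, p8, p15) → 31.5791
  f13: (p17, p10, p15) → 24.7121
  f14: (p17, p5, p10) → 37.9960
  f15: (p17, p8, p15) → 32.5600
  f16: (p17, p5, p8) → 34.2144
  f17: (p16, p8, p4) → 11.1216
  f18: (p16, p5, p4) → 28.3289
  f19: (p16, p5, p8) → 43.2075
  f20: (p12, p4, p0) → 17.5494
  f21: (p12, p2, p0) → 85.3209
  f22: (p12, p2, p4) → 18.6659
Σ area = 1030.534

Check V−E+F: 13 − 33 + 22 = 2.

facets=22 area=1030.534


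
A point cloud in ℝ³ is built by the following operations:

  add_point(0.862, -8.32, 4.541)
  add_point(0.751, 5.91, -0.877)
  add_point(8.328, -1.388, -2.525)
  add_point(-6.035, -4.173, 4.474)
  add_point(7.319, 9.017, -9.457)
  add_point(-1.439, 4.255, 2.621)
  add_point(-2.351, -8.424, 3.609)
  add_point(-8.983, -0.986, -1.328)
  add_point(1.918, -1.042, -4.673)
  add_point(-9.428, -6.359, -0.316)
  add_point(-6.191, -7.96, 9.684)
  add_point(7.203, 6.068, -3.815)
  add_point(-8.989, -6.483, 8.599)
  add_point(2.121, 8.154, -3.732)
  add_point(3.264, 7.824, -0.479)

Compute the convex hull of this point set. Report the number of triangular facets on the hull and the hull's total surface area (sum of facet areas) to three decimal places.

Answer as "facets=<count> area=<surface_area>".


facets=22 area=719.852

Points on the hull: [0, 2, 4, 5, 6, 7, 8, 9, 10, 11, 12, 13, 14] (13 of 15).

Per-facet area ½‖(b−a)×(c−a)‖:
  f1: (p8, p4, p9) → 46.3111
  f2: (p8, p4, p2) → 40.5785
  f3: (p12, p10, p9) → 13.8620
  f4: (p12, p5, p10) → 24.1144
  f5: (p11, p4, p2) → 19.5175
  f6: (p6, p8, p2) → 40.0805
  f7: (p6, p0, p2) → 18.6658
  f8: (p6, p8, p9) → 48.8602
  f9: (p6, p10, p9) → 29.9979
  f10: (p6, p0, p10) → 11.5880
  f11: (p7, p12, p9) → 24.0194
  f12: (p7, p12, p5) → 56.4932
  f13: (p7, p13, p5) → 39.7773
  f14: (p7, p4, p9) → 45.2878
  f15: (p7, p13, p4) → 40.5349
  f16: (p14, p13, p5) → 11.1672
  f17: (p14, p5, p10) → 23.1365
  f18: (p14, p13, p4) → 11.8129
  f19: (p14, p11, p4) → 15.8621
  f20: (p14, p11, p2) → 19.7798
  f21: (p14, p0, p2) → 66.1366
  f22: (p14, p0, p10) → 72.2688
Σ area = 719.852

Euler: V−E+F = 13−33+22 = 2.
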